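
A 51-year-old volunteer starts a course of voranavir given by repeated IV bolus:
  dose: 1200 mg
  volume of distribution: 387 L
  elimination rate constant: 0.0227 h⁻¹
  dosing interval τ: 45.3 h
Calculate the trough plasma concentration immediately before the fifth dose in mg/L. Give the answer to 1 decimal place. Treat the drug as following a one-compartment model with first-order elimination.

C₀ per dose = Dose / Vd = 1200 / 387 = 3.101 mg/L
Fraction remaining after one interval: r = e^(−kτ) = e^(−0.02270 × 45.3) = 0.3576
Before dose 5, 4 doses have been given (aged 1τ, 2τ, 3τ, 4τ).
C_trough = C₀ × (r + r² + … + r^4) = C₀ × r(1−r^4)/(1−r)
        = 3.101 × 0.3576 × (1 − 0.01635) / (1 − 0.3576) = 1.698 mg/L

1.7 mg/L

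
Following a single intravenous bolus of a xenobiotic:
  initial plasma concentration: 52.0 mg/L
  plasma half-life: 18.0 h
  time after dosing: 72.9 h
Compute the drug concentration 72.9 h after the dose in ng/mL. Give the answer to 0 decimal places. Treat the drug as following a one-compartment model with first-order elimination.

k = ln2 / t½ = 0.693147 / 18.0 = 0.03851 h⁻¹
C = C₀ · e^(−k·t) = 52.00 × e^(−0.03851 × 72.9)
  = 52.00 × 0.06036 = 3.139 mg/L
Convert: 3.139 mg/L × 1000 = 3139 ng/mL

3139 ng/mL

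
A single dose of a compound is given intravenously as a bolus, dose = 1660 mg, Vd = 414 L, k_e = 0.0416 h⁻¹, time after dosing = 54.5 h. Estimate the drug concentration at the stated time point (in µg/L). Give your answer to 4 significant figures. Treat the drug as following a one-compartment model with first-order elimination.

415.4 µg/L

C₀ = Dose / Vd = 1660 / 414 = 4.010 mg/L
C = C₀ · e^(−k·t) = 4.010 × e^(−0.04160 × 54.5)
  = 4.010 × 0.1036 = 0.4154 mg/L
Convert: 0.4154 mg/L × 1000 = 415.4 µg/L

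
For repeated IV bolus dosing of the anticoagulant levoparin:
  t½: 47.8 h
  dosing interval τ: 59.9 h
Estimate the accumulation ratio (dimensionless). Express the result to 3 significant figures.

k = ln2 / t½ = 0.693147 / 47.8 = 0.01450 h⁻¹
e^(−kτ) = e^(−0.01450 × 59.9) = 0.4196
Accumulation ratio R = 1 / (1 − e^(−kτ)) = 1 / (1 − 0.4196) = 1.723

1.72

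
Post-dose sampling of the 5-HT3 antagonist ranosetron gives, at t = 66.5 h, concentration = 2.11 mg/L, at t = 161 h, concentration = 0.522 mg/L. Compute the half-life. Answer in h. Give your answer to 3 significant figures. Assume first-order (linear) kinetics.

46.9 h

k = ln(C₁/C₂) / (t₂ − t₁) = ln(2.11/0.522) / (161 − 66.5)
  = 1.397 / 94.50 = 0.01478 h⁻¹
t½ = ln2 / k = 0.693147 / 0.01478 = 46.90 h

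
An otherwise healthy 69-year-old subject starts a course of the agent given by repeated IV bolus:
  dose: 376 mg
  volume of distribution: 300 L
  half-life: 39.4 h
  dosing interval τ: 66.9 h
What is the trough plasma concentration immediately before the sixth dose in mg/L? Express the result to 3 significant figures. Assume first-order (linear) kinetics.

0.557 mg/L

C₀ per dose = Dose / Vd = 376 / 300 = 1.253 mg/L
k = ln2 / t½ = 0.693147 / 39.4 = 0.01759 h⁻¹
Fraction remaining after one interval: r = e^(−kτ) = e^(−0.01759 × 66.9) = 0.3083
Before dose 6, 5 doses have been given (aged 1τ, 2τ, 3τ, 4τ, 5τ).
C_trough = C₀ × (r + r² + … + r^5) = C₀ × r(1−r^5)/(1−r)
        = 1.253 × 0.3083 × (1 − 0.002785) / (1 − 0.3083) = 0.5569 mg/L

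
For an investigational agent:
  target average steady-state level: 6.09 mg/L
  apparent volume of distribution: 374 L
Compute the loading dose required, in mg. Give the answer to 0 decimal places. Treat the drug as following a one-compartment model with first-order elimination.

LD = Css × Vd = 6.09 × 374 = 2278 mg

2278 mg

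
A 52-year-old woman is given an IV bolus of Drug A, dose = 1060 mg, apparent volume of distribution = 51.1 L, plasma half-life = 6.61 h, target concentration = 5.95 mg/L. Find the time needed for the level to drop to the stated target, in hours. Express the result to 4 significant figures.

11.91 h

C₀ = Dose / Vd = 1060 / 51.1 = 20.74 mg/L
k = ln2 / t½ = 0.693147 / 6.61 = 0.1049 h⁻¹
t = ln(C₀ / C) / k = ln(20.74 / 5.95) / 0.1049
  = ln(3.486) / 0.1049 = 1.249 / 0.1049 = 11.91 h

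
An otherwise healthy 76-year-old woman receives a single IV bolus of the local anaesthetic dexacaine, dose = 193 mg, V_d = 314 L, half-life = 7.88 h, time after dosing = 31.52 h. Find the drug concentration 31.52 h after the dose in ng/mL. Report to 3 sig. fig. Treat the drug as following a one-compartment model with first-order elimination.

C₀ = Dose / Vd = 193.0 / 314 = 0.6146 mg/L
k = ln2 / t½ = 0.693147 / 7.88 = 0.08796 h⁻¹
t / t½ = 31.52 / 7.88 = 4 half-lives
C = C₀ × (1/2)^4 = 0.6146 × 0.06250 = 0.03841 mg/L
Convert: 0.03841 mg/L × 1000 = 38.41 ng/mL

38.4 ng/mL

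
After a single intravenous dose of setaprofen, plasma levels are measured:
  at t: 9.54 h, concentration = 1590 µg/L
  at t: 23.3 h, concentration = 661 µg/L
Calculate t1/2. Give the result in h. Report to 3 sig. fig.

k = ln(C₁/C₂) / (t₂ − t₁) = ln(1590/661) / (23.3 − 9.54)
  = 0.8777 / 13.76 = 0.06379 h⁻¹
t½ = ln2 / k = 0.693147 / 0.06379 = 10.87 h

10.9 h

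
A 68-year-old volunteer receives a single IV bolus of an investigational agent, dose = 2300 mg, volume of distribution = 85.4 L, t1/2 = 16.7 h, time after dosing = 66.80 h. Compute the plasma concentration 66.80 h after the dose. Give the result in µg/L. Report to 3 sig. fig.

C₀ = Dose / Vd = 2300 / 85.4 = 26.93 mg/L
k = ln2 / t½ = 0.693147 / 16.7 = 0.04151 h⁻¹
t / t½ = 66.80 / 16.7 = 4 half-lives
C = C₀ × (1/2)^4 = 26.93 × 0.06250 = 1.683 mg/L
Convert: 1.683 mg/L × 1000 = 1683 µg/L

1680 µg/L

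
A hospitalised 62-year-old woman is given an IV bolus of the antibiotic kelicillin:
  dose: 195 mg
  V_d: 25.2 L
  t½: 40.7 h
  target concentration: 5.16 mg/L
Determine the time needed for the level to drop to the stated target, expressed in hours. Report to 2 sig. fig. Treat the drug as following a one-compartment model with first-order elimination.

24 h

C₀ = Dose / Vd = 195.0 / 25.2 = 7.738 mg/L
k = ln2 / t½ = 0.693147 / 40.7 = 0.01703 h⁻¹
t = ln(C₀ / C) / k = ln(7.738 / 5.16) / 0.01703
  = ln(1.500) / 0.01703 = 0.4055 / 0.01703 = 23.81 h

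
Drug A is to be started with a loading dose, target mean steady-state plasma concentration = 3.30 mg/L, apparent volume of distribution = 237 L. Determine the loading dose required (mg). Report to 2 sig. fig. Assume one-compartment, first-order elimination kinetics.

LD = Css × Vd = 3.30 × 237 = 782.1 mg

780 mg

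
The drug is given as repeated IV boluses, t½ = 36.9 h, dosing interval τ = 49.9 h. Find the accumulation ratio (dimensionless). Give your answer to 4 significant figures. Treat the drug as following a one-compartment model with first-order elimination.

1.644

k = ln2 / t½ = 0.693147 / 36.9 = 0.01878 h⁻¹
e^(−kτ) = e^(−0.01878 × 49.9) = 0.3918
Accumulation ratio R = 1 / (1 − e^(−kτ)) = 1 / (1 − 0.3918) = 1.644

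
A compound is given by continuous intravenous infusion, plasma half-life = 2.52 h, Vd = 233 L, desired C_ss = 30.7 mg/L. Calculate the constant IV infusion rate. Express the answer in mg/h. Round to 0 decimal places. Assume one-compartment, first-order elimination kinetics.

1968 mg/h

k = ln2 / t½ = 0.693147 / 2.52 = 0.2751 h⁻¹
CL = k × Vd = 0.2751 × 233 = 64.10 L/h
At steady state, infusion rate R₀ = Css × CL = 30.7 × 64.10 = 1968 mg/h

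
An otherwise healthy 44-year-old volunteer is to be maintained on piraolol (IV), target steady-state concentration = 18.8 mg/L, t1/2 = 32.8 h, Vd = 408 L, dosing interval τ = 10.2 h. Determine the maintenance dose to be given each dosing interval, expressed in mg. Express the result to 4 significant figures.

k = ln2 / t½ = 0.693147 / 32.8 = 0.02113 h⁻¹
CL = k × Vd = 0.02113 × 408 = 8.621 L/h
At steady state, Dose/τ = Css × CL.
Dose = Css × CL × τ = 18.8 × 8.621 × 10.2 = 1653 mg

1653 mg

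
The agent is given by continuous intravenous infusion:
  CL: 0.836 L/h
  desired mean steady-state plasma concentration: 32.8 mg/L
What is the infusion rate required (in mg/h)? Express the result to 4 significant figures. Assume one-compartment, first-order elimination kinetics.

27.42 mg/h

At steady state, infusion rate R₀ = Css × CL = 32.8 × 0.8360 = 27.42 mg/h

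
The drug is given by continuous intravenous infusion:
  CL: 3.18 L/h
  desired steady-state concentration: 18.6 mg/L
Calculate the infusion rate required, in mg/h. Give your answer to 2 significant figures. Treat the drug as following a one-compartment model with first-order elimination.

59 mg/h

At steady state, infusion rate R₀ = Css × CL = 18.6 × 3.180 = 59.15 mg/h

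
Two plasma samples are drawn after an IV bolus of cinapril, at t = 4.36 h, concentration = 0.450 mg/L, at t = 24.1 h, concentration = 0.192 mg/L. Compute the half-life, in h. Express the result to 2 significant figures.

16 h

k = ln(C₁/C₂) / (t₂ − t₁) = ln(0.450/0.192) / (24.1 − 4.36)
  = 0.8518 / 19.74 = 0.04315 h⁻¹
t½ = ln2 / k = 0.693147 / 0.04315 = 16.06 h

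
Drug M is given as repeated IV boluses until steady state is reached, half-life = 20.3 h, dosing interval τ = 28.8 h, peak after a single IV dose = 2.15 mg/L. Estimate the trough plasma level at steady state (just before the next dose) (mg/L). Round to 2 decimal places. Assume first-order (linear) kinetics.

1.28 mg/L

k = ln2 / t½ = 0.693147 / 20.3 = 0.03415 h⁻¹
e^(−kτ) = e^(−0.03415 × 28.8) = 0.3740
Accumulation ratio R = 1 / (1 − e^(−kτ)) = 1 / (1 − 0.3740) = 1.597
Steady-state trough = C₀ × R × e^(−kτ) = 2.15 × 1.597 × 0.3740 = 1.284 mg/L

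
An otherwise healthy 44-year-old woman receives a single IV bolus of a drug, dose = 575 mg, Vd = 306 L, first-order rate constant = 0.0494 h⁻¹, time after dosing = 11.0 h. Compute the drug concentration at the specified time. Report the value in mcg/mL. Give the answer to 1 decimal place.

1.1 mcg/mL

C₀ = Dose / Vd = 575.0 / 306 = 1.879 mg/L
C = C₀ · e^(−k·t) = 1.879 × e^(−0.04940 × 11.0)
  = 1.879 × 0.5808 = 1.091 mg/L
(1.091 mg/L = 1.091 mcg/mL)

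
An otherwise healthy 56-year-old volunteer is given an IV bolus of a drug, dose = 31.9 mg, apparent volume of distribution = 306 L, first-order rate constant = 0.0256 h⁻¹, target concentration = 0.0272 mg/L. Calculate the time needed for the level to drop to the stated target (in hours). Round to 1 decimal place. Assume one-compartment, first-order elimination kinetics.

C₀ = Dose / Vd = 31.90 / 306 = 0.1042 mg/L
t = ln(C₀ / C) / k = ln(0.1042 / 0.0272) / 0.02560
  = ln(3.831) / 0.02560 = 1.343 / 0.02560 = 52.46 h

52.5 h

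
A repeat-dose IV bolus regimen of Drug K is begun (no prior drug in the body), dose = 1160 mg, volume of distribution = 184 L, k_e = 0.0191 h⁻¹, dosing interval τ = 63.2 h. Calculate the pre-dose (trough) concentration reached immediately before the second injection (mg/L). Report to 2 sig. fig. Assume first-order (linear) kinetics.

1.9 mg/L

C₀ per dose = Dose / Vd = 1160 / 184 = 6.304 mg/L
Fraction remaining after one interval: r = e^(−kτ) = e^(−0.01910 × 63.2) = 0.2991
Before dose 2, 1 dose has been given (aged 1τ).
C_trough = C₀ × r = 6.304 × 0.2991 = 1.886 mg/L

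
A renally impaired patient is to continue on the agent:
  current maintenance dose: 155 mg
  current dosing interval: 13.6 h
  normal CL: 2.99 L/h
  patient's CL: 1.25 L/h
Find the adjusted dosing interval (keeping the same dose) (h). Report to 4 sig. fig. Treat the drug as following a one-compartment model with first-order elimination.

To keep the same average steady-state level, dosing rate must scale with clearance.
CL ratio = 1.25 / 2.99 = 0.4181
New interval (same dose) = 13.6 / 0.4181 = 32.53 h

32.53 h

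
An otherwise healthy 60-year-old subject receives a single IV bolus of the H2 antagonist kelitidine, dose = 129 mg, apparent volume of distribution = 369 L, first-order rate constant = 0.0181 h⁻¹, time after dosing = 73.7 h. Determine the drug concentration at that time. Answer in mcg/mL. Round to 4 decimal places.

0.0921 mcg/mL

C₀ = Dose / Vd = 129.0 / 369 = 0.3496 mg/L
C = C₀ · e^(−k·t) = 0.3496 × e^(−0.01810 × 73.7)
  = 0.3496 × 0.2634 = 0.09208 mg/L
(0.09208 mg/L = 0.09208 mcg/mL)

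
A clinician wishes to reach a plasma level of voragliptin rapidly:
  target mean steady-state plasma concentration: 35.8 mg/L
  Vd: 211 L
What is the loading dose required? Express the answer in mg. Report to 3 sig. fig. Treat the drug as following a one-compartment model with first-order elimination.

7550 mg

LD = Css × Vd = 35.8 × 211 = 7554 mg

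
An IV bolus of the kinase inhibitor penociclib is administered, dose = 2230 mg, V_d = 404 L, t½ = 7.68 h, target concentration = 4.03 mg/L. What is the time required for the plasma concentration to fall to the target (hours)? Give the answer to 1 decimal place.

C₀ = Dose / Vd = 2230 / 404 = 5.520 mg/L
k = ln2 / t½ = 0.693147 / 7.68 = 0.09025 h⁻¹
t = ln(C₀ / C) / k = ln(5.520 / 4.03) / 0.09025
  = ln(1.370) / 0.09025 = 0.3148 / 0.09025 = 3.488 h

3.5 h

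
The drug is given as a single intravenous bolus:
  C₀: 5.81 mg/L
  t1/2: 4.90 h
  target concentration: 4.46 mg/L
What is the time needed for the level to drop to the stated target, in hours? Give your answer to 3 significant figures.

k = ln2 / t½ = 0.693147 / 4.90 = 0.1415 h⁻¹
t = ln(C₀ / C) / k = ln(5.810 / 4.46) / 0.1415
  = ln(1.303) / 0.1415 = 0.2647 / 0.1415 = 1.871 h

1.87 h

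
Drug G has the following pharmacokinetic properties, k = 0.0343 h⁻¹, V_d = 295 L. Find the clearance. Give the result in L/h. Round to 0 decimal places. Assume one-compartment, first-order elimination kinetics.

CL = k × Vd = 0.0343 × 295 = 10.12 L/h

10 L/h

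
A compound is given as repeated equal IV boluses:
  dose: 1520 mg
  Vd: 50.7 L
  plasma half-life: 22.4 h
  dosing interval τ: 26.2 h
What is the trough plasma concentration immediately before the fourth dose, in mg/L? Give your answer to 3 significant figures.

C₀ per dose = Dose / Vd = 1520 / 50.7 = 29.98 mg/L
k = ln2 / t½ = 0.693147 / 22.4 = 0.03094 h⁻¹
Fraction remaining after one interval: r = e^(−kτ) = e^(−0.03094 × 26.2) = 0.4446
Before dose 4, 3 doses have been given (aged 1τ, 2τ, 3τ).
C_trough = C₀ × (r + r² + … + r^3) = C₀ × r(1−r^3)/(1−r)
        = 29.98 × 0.4446 × (1 − 0.08788) / (1 − 0.4446) = 21.89 mg/L

21.9 mg/L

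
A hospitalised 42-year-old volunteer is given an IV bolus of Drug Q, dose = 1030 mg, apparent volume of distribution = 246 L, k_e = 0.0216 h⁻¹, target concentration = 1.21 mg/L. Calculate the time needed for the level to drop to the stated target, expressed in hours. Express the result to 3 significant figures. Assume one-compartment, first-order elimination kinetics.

57.5 h

C₀ = Dose / Vd = 1030 / 246 = 4.187 mg/L
t = ln(C₀ / C) / k = ln(4.187 / 1.21) / 0.02160
  = ln(3.460) / 0.02160 = 1.241 / 0.02160 = 57.45 h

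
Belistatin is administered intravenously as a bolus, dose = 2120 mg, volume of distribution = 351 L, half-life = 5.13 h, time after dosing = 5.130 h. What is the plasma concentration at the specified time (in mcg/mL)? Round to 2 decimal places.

3.02 mcg/mL

C₀ = Dose / Vd = 2120 / 351 = 6.040 mg/L
k = ln2 / t½ = 0.693147 / 5.13 = 0.1351 h⁻¹
t / t½ = 5.130 / 5.13 = 1 half-lives
C = C₀ × (1/2)^1 = 6.040 × 0.5000 = 3.020 mg/L
(3.020 mg/L = 3.020 mcg/mL)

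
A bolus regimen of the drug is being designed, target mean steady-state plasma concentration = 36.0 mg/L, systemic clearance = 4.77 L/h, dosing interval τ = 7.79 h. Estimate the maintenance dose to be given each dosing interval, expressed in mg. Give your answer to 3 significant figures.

At steady state, Dose/τ = Css × CL.
Dose = Css × CL × τ = 36.0 × 4.770 × 7.79 = 1338 mg

1340 mg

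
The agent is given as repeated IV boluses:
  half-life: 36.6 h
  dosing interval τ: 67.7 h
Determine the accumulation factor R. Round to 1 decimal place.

1.4

k = ln2 / t½ = 0.693147 / 36.6 = 0.01894 h⁻¹
e^(−kτ) = e^(−0.01894 × 67.7) = 0.2774
Accumulation ratio R = 1 / (1 − e^(−kτ)) = 1 / (1 − 0.2774) = 1.384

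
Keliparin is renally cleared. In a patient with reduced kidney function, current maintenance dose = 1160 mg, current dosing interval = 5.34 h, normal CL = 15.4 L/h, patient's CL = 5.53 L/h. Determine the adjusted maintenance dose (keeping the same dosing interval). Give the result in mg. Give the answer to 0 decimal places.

To keep the same average steady-state level, dosing rate must scale with clearance.
CL ratio = 5.53 / 15.4 = 0.3591
New dose (same interval) = 1160 × 0.3591 = 416.6 mg

417 mg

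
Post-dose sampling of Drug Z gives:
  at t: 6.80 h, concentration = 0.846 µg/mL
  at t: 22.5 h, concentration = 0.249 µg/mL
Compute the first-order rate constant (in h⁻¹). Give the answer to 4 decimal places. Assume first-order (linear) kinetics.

0.0779 h⁻¹

k = ln(C₁/C₂) / (t₂ − t₁) = ln(0.846/0.249) / (22.5 − 6.80)
  = 1.223 / 15.70 = 0.07790 h⁻¹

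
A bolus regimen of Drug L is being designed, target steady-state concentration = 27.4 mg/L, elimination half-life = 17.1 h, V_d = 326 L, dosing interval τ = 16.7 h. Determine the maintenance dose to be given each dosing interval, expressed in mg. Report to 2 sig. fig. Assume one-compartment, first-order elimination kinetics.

6000 mg

k = ln2 / t½ = 0.693147 / 17.1 = 0.04053 h⁻¹
CL = k × Vd = 0.04053 × 326 = 13.21 L/h
At steady state, Dose/τ = Css × CL.
Dose = Css × CL × τ = 27.4 × 13.21 × 16.7 = 6045 mg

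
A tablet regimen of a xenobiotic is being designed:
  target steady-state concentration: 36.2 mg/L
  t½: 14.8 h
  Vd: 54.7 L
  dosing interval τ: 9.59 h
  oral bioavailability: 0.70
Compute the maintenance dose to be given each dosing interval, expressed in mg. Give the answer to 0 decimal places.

1271 mg

k = ln2 / t½ = 0.693147 / 14.8 = 0.04683 h⁻¹
CL = k × Vd = 0.04683 × 54.7 = 2.562 L/h
At steady state, F × (Dose/τ) = Css × CL.
Dose = Css × CL × τ / F = 36.2 × 2.562 × 9.59 / 0.70 = 1271 mg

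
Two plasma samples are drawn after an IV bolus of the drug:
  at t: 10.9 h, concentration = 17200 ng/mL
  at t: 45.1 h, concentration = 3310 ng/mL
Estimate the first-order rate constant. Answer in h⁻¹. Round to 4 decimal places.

0.0482 h⁻¹

k = ln(C₁/C₂) / (t₂ − t₁) = ln(17200/3310) / (45.1 − 10.9)
  = 1.648 / 34.20 = 0.04819 h⁻¹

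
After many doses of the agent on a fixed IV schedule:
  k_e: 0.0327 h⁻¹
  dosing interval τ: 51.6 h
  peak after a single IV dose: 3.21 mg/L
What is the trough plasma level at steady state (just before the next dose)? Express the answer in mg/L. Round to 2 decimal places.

0.73 mg/L

e^(−kτ) = e^(−0.03270 × 51.6) = 0.1850
Accumulation ratio R = 1 / (1 − e^(−kτ)) = 1 / (1 − 0.1850) = 1.227
Steady-state trough = C₀ × R × e^(−kτ) = 3.21 × 1.227 × 0.1850 = 0.7287 mg/L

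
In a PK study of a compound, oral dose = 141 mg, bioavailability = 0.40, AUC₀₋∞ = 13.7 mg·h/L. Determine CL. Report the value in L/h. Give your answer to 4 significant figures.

4.117 L/h

CL = F·Dose / AUC = 0.40 × 141 / 13.7 = 4.117 L/h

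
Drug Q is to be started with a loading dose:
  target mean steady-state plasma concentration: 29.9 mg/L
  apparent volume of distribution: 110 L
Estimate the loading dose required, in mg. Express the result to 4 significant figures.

3289 mg

LD = Css × Vd = 29.9 × 110 = 3289 mg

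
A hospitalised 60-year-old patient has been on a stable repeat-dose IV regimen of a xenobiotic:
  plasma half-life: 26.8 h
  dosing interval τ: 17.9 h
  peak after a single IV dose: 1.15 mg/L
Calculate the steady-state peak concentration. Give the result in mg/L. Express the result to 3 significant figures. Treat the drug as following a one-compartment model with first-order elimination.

k = ln2 / t½ = 0.693147 / 26.8 = 0.02586 h⁻¹
e^(−kτ) = e^(−0.02586 × 17.9) = 0.6295
Accumulation ratio R = 1 / (1 − e^(−kτ)) = 1 / (1 − 0.6295) = 2.699
Steady-state peak = C₀ × R = 1.15 × 2.699 = 3.104 mg/L

3.10 mg/L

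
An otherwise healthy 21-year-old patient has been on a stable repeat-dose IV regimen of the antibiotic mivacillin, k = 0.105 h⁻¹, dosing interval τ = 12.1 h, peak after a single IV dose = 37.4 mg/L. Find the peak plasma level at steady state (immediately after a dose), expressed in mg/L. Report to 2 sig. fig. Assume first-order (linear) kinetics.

e^(−kτ) = e^(−0.1050 × 12.1) = 0.2807
Accumulation ratio R = 1 / (1 − e^(−kτ)) = 1 / (1 − 0.2807) = 1.390
Steady-state peak = C₀ × R = 37.4 × 1.390 = 51.99 mg/L

52 mg/L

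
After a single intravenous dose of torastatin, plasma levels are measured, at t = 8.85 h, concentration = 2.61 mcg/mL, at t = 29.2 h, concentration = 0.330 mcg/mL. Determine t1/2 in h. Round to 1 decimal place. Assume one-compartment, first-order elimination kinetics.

k = ln(C₁/C₂) / (t₂ − t₁) = ln(2.61/0.330) / (29.2 − 8.85)
  = 2.068 / 20.35 = 0.1016 h⁻¹
t½ = ln2 / k = 0.693147 / 0.1016 = 6.822 h

6.8 h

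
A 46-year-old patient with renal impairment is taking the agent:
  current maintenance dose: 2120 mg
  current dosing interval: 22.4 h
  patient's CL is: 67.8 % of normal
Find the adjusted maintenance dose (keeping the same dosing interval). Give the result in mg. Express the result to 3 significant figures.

1440 mg

To keep the same average steady-state level, dosing rate must scale with clearance.
CL ratio = 67.8 / 100 = 0.6780
New dose (same interval) = 2120 × 0.6780 = 1437 mg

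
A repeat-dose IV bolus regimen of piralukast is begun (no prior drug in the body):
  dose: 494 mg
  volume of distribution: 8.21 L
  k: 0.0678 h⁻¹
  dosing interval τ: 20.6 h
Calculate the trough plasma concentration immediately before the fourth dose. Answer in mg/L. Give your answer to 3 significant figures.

C₀ per dose = Dose / Vd = 494 / 8.21 = 60.17 mg/L
Fraction remaining after one interval: r = e^(−kτ) = e^(−0.06780 × 20.6) = 0.2474
Before dose 4, 3 doses have been given (aged 1τ, 2τ, 3τ).
C_trough = C₀ × (r + r² + … + r^3) = C₀ × r(1−r^3)/(1−r)
        = 60.17 × 0.2474 × (1 − 0.01514) / (1 − 0.2474) = 19.48 mg/L

19.5 mg/L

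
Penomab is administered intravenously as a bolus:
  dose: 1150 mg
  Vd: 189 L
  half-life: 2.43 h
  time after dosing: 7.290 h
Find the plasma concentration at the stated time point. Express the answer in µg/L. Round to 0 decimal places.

761 µg/L

C₀ = Dose / Vd = 1150 / 189 = 6.085 mg/L
k = ln2 / t½ = 0.693147 / 2.43 = 0.2852 h⁻¹
t / t½ = 7.290 / 2.43 = 3 half-lives
C = C₀ × (1/2)^3 = 6.085 × 0.1250 = 0.7606 mg/L
Convert: 0.7606 mg/L × 1000 = 760.6 µg/L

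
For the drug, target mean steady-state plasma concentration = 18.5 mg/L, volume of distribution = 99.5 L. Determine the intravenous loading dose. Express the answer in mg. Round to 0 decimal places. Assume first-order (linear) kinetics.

LD = Css × Vd = 18.5 × 99.5 = 1841 mg

1841 mg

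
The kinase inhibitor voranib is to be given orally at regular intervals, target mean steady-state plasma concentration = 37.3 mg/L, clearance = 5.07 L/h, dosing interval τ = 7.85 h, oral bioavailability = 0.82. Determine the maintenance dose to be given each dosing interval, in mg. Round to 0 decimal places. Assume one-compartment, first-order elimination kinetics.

1810 mg

At steady state, F × (Dose/τ) = Css × CL.
Dose = Css × CL × τ / F = 37.3 × 5.070 × 7.85 / 0.82 = 1810 mg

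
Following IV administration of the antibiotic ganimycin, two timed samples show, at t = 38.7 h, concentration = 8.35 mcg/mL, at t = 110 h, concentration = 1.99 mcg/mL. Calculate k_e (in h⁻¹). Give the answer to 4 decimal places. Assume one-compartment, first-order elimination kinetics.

k = ln(C₁/C₂) / (t₂ − t₁) = ln(8.35/1.99) / (110 − 38.7)
  = 1.434 / 71.30 = 0.02011 h⁻¹

0.0201 h⁻¹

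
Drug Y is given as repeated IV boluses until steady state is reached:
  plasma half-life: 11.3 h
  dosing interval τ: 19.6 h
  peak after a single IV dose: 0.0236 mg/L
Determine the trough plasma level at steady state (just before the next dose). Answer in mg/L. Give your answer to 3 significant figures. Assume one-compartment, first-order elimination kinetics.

0.0101 mg/L

k = ln2 / t½ = 0.693147 / 11.3 = 0.06134 h⁻¹
e^(−kτ) = e^(−0.06134 × 19.6) = 0.3005
Accumulation ratio R = 1 / (1 − e^(−kτ)) = 1 / (1 − 0.3005) = 1.430
Steady-state trough = C₀ × R × e^(−kτ) = 0.0236 × 1.430 × 0.3005 = 0.01014 mg/L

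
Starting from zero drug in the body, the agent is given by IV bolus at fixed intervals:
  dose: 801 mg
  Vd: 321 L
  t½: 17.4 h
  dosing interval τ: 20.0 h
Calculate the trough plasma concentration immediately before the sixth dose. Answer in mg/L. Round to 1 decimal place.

2.0 mg/L

C₀ per dose = Dose / Vd = 801 / 321 = 2.495 mg/L
k = ln2 / t½ = 0.693147 / 17.4 = 0.03984 h⁻¹
Fraction remaining after one interval: r = e^(−kτ) = e^(−0.03984 × 20.0) = 0.4508
Before dose 6, 5 doses have been given (aged 1τ, 2τ, 3τ, 4τ, 5τ).
C_trough = C₀ × (r + r² + … + r^5) = C₀ × r(1−r^5)/(1−r)
        = 2.495 × 0.4508 × (1 − 0.01862) / (1 − 0.4508) = 2.010 mg/L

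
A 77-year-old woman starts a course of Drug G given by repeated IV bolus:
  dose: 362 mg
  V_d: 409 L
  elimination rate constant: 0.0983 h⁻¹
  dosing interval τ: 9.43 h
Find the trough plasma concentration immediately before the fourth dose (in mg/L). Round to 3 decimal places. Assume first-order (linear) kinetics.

C₀ per dose = Dose / Vd = 362 / 409 = 0.8851 mg/L
Fraction remaining after one interval: r = e^(−kτ) = e^(−0.09830 × 9.43) = 0.3958
Before dose 4, 3 doses have been given (aged 1τ, 2τ, 3τ).
C_trough = C₀ × (r + r² + … + r^3) = C₀ × r(1−r^3)/(1−r)
        = 0.8851 × 0.3958 × (1 − 0.06201) / (1 − 0.3958) = 0.5439 mg/L

0.544 mg/L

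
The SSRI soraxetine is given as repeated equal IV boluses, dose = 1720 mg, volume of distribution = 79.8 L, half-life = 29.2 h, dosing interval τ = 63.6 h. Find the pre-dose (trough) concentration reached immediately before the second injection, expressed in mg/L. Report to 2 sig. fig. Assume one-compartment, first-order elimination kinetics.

4.8 mg/L

C₀ per dose = Dose / Vd = 1720 / 79.8 = 21.55 mg/L
k = ln2 / t½ = 0.693147 / 29.2 = 0.02374 h⁻¹
Fraction remaining after one interval: r = e^(−kτ) = e^(−0.02374 × 63.6) = 0.2209
Before dose 2, 1 dose has been given (aged 1τ).
C_trough = C₀ × r = 21.55 × 0.2209 = 4.760 mg/L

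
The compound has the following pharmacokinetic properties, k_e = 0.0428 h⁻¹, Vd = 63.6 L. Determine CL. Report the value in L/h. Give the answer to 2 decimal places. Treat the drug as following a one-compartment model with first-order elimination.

CL = k × Vd = 0.0428 × 63.6 = 2.722 L/h

2.72 L/h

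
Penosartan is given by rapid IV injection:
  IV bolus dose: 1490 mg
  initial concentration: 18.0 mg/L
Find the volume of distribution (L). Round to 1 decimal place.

Vd = Dose / C₀ = 1490 / 18.0 = 82.78 L

82.8 L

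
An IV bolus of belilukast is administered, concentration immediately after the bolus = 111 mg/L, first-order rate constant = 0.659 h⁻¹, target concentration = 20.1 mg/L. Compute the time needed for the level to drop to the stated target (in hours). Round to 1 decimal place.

t = ln(C₀ / C) / k = ln(111.0 / 20.1) / 0.6590
  = ln(5.522) / 0.6590 = 1.709 / 0.6590 = 2.593 h

2.6 h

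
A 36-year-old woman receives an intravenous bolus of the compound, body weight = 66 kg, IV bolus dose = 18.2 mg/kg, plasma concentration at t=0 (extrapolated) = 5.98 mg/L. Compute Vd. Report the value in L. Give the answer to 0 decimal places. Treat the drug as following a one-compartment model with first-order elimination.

201 L

Dose = 18.2 × 66 = 1201 mg
Vd = Dose / C₀ = 1201 / 5.98 = 200.8 L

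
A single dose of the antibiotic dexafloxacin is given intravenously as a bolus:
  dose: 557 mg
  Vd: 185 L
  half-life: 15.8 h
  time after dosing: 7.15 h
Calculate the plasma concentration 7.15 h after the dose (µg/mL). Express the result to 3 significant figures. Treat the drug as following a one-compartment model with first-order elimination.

2.20 µg/mL

C₀ = Dose / Vd = 557.0 / 185 = 3.011 mg/L
k = ln2 / t½ = 0.693147 / 15.8 = 0.04387 h⁻¹
C = C₀ · e^(−k·t) = 3.011 × e^(−0.04387 × 7.15)
  = 3.011 × 0.7308 = 2.200 mg/L
(2.200 mg/L = 2.200 µg/mL)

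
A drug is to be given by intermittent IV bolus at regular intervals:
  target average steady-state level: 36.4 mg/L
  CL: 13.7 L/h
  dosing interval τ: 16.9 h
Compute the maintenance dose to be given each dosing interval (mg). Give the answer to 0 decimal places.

8428 mg

At steady state, Dose/τ = Css × CL.
Dose = Css × CL × τ = 36.4 × 13.70 × 16.9 = 8428 mg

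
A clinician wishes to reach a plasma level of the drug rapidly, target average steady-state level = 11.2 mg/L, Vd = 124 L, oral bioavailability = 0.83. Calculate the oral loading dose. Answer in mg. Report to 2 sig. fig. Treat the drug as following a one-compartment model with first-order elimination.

LD = Css × Vd / F = 11.2 × 124 / 0.83 = 1673 mg

1700 mg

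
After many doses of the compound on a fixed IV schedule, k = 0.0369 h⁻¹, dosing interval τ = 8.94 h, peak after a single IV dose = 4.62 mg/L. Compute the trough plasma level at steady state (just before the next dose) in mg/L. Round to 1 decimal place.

11.8 mg/L

e^(−kτ) = e^(−0.03690 × 8.94) = 0.7190
Accumulation ratio R = 1 / (1 − e^(−kτ)) = 1 / (1 − 0.7190) = 3.559
Steady-state trough = C₀ × R × e^(−kτ) = 4.62 × 3.559 × 0.7190 = 11.82 mg/L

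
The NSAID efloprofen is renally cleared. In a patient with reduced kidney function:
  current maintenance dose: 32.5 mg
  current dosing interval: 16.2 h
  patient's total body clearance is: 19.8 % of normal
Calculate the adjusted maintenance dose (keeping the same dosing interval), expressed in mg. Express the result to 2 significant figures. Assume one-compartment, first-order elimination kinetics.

To keep the same average steady-state level, dosing rate must scale with clearance.
CL ratio = 19.8 / 100 = 0.1980
New dose (same interval) = 32.5 × 0.1980 = 6.435 mg

6.4 mg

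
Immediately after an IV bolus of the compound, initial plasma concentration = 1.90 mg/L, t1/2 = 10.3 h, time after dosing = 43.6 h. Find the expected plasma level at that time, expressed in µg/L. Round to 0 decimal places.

101 µg/L

k = ln2 / t½ = 0.693147 / 10.3 = 0.06730 h⁻¹
C = C₀ · e^(−k·t) = 1.900 × e^(−0.06730 × 43.6)
  = 1.900 × 0.05317 = 0.1010 mg/L
Convert: 0.1010 mg/L × 1000 = 101.0 µg/L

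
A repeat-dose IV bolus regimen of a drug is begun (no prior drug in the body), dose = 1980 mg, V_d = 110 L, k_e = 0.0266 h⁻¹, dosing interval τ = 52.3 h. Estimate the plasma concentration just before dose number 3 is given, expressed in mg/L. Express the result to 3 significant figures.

C₀ per dose = Dose / Vd = 1980 / 110 = 18.00 mg/L
Fraction remaining after one interval: r = e^(−kτ) = e^(−0.02660 × 52.3) = 0.2488
Before dose 3, 2 doses have been given (aged 1τ, 2τ).
C_trough = C₀ × (r + r²) = 18.00 × (0.2488 + 0.06190) = 5.593 mg/L

5.59 mg/L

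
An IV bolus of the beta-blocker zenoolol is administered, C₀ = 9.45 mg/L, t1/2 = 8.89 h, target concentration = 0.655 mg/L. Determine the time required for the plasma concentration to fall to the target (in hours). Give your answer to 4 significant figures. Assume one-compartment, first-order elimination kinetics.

34.23 h

k = ln2 / t½ = 0.693147 / 8.89 = 0.07797 h⁻¹
t = ln(C₀ / C) / k = ln(9.450 / 0.655) / 0.07797
  = ln(14.43) / 0.07797 = 2.669 / 0.07797 = 34.23 h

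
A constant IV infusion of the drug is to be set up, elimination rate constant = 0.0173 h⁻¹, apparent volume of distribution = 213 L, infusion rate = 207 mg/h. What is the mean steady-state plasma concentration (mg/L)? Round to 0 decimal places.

56 mg/L

CL = k × Vd = 0.01730 × 213 = 3.685 L/h
At steady state Css = R₀ / CL = 207 / 3.685 = 56.17 mg/L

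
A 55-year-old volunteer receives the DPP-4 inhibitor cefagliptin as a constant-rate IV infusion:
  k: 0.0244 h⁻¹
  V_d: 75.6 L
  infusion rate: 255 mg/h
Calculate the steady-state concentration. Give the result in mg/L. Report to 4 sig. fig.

138.2 mg/L

CL = k × Vd = 0.02440 × 75.6 = 1.845 L/h
At steady state Css = R₀ / CL = 255 / 1.845 = 138.2 mg/L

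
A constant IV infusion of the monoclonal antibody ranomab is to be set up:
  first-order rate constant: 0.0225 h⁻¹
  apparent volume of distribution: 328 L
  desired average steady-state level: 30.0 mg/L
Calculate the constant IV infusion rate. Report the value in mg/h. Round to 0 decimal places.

221 mg/h

CL = k × Vd = 0.02250 × 328 = 7.380 L/h
At steady state, infusion rate R₀ = Css × CL = 30.0 × 7.380 = 221.4 mg/h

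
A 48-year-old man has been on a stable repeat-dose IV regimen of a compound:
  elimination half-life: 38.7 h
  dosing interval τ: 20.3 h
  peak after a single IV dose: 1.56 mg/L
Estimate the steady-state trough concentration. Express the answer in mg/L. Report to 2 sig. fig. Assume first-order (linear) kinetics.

k = ln2 / t½ = 0.693147 / 38.7 = 0.01791 h⁻¹
e^(−kτ) = e^(−0.01791 × 20.3) = 0.6952
Accumulation ratio R = 1 / (1 − e^(−kτ)) = 1 / (1 − 0.6952) = 3.281
Steady-state trough = C₀ × R × e^(−kτ) = 1.56 × 3.281 × 0.6952 = 3.558 mg/L

3.6 mg/L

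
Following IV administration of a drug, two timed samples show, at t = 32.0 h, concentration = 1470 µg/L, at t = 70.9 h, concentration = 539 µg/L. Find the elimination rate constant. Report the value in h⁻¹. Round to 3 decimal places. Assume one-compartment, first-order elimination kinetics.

0.026 h⁻¹

k = ln(C₁/C₂) / (t₂ − t₁) = ln(1470/539) / (70.9 − 32.0)
  = 1.003 / 38.90 = 0.02578 h⁻¹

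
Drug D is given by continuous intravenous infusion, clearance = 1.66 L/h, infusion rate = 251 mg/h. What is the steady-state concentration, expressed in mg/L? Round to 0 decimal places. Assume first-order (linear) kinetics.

At steady state Css = R₀ / CL = 251 / 1.660 = 151.2 mg/L

151 mg/L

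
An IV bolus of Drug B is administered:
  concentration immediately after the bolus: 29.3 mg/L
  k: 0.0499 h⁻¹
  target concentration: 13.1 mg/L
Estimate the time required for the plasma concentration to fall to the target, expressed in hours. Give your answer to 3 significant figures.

16.1 h

t = ln(C₀ / C) / k = ln(29.30 / 13.1) / 0.04990
  = ln(2.237) / 0.04990 = 0.8051 / 0.04990 = 16.13 h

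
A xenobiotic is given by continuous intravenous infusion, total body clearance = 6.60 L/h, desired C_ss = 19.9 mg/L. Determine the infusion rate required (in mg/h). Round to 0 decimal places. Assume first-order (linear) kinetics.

At steady state, infusion rate R₀ = Css × CL = 19.9 × 6.600 = 131.3 mg/h

131 mg/h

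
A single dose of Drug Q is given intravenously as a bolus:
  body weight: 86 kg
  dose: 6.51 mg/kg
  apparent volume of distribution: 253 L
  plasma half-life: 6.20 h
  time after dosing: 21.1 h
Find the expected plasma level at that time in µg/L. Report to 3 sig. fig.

Total dose = 6.51 × 86 = 559.9 mg
C₀ = Dose / Vd = 559.9 / 253 = 2.213 mg/L
k = ln2 / t½ = 0.693147 / 6.20 = 0.1118 h⁻¹
C = C₀ · e^(−k·t) = 2.213 × e^(−0.1118 × 21.1)
  = 2.213 × 0.09452 = 0.2092 mg/L
Convert: 0.2092 mg/L × 1000 = 209.2 µg/L

209 µg/L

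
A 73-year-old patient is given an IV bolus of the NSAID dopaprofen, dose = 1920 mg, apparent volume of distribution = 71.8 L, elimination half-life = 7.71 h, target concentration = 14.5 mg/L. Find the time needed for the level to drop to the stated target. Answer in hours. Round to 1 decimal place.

C₀ = Dose / Vd = 1920 / 71.8 = 26.74 mg/L
k = ln2 / t½ = 0.693147 / 7.71 = 0.08990 h⁻¹
t = ln(C₀ / C) / k = ln(26.74 / 14.5) / 0.08990
  = ln(1.844) / 0.08990 = 0.6119 / 0.08990 = 6.806 h

6.8 h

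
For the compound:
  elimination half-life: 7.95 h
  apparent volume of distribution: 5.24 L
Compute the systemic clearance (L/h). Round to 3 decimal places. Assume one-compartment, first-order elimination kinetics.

k = ln2 / t½ = 0.693147 / 7.95 = 0.08719 h⁻¹
CL = k × Vd = 0.08719 × 5.24 = 0.4569 L/h

0.457 L/h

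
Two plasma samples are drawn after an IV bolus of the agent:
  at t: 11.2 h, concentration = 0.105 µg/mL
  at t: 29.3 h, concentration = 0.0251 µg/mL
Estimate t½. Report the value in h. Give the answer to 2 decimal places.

k = ln(C₁/C₂) / (t₂ − t₁) = ln(0.105/0.0251) / (29.3 − 11.2)
  = 1.431 / 18.10 = 0.07906 h⁻¹
t½ = ln2 / k = 0.693147 / 0.07906 = 8.767 h

8.77 h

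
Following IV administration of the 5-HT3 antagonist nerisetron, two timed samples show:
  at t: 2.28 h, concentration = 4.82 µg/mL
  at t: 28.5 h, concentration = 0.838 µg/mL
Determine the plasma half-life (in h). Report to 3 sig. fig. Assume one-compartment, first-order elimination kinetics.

10.4 h

k = ln(C₁/C₂) / (t₂ − t₁) = ln(4.82/0.838) / (28.5 − 2.28)
  = 1.750 / 26.22 = 0.06674 h⁻¹
t½ = ln2 / k = 0.693147 / 0.06674 = 10.39 h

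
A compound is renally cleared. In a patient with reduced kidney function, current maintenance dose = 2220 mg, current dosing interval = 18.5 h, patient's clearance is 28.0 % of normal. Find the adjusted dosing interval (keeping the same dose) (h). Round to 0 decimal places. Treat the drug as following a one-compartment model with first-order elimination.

66 h

To keep the same average steady-state level, dosing rate must scale with clearance.
CL ratio = 28.0 / 100 = 0.2800
New interval (same dose) = 18.5 / 0.2800 = 66.07 h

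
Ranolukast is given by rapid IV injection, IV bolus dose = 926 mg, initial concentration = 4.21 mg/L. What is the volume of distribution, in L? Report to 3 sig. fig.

Vd = Dose / C₀ = 926.0 / 4.21 = 220.0 L

220 L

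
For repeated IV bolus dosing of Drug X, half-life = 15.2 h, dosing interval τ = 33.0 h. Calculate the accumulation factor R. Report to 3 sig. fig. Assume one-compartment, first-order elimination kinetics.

k = ln2 / t½ = 0.693147 / 15.2 = 0.04560 h⁻¹
e^(−kτ) = e^(−0.04560 × 33.0) = 0.2221
Accumulation ratio R = 1 / (1 − e^(−kτ)) = 1 / (1 − 0.2221) = 1.286

1.29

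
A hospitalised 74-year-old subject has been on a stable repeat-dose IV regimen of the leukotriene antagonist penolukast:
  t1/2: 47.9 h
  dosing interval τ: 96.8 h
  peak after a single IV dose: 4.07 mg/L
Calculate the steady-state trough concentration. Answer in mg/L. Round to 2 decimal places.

1.33 mg/L

k = ln2 / t½ = 0.693147 / 47.9 = 0.01447 h⁻¹
e^(−kτ) = e^(−0.01447 × 96.8) = 0.2464
Accumulation ratio R = 1 / (1 − e^(−kτ)) = 1 / (1 − 0.2464) = 1.327
Steady-state trough = C₀ × R × e^(−kτ) = 4.07 × 1.327 × 0.2464 = 1.331 mg/L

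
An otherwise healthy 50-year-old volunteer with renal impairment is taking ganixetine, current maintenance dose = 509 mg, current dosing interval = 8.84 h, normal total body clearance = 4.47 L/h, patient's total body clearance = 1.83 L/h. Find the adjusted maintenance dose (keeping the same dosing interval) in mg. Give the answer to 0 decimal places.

To keep the same average steady-state level, dosing rate must scale with clearance.
CL ratio = 1.83 / 4.47 = 0.4094
New dose (same interval) = 509 × 0.4094 = 208.4 mg

208 mg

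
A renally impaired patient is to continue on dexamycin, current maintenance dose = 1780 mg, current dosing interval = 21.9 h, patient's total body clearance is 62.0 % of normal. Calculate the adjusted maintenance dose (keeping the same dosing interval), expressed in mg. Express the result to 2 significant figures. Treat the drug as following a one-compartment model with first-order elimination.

1100 mg

To keep the same average steady-state level, dosing rate must scale with clearance.
CL ratio = 62.0 / 100 = 0.6200
New dose (same interval) = 1780 × 0.6200 = 1104 mg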